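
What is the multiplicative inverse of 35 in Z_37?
35^(-1) ≡ 18 (mod 37). Verification: 35 × 18 = 630 ≡ 1 (mod 37)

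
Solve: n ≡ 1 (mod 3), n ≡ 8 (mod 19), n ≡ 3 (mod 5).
M = 3 × 19 × 5 = 285. M₁ = 95, y₁ ≡ 2 (mod 3). M₂ = 15, y₂ ≡ 14 (mod 19). M₃ = 57, y₃ ≡ 3 (mod 5). n = 1×95×2 + 8×15×14 + 3×57×3 ≡ 103 (mod 285)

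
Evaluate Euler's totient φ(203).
168

Prime factorization: 203 = 7 × 29
Using the formula φ(n) = n × Π(1 - 1/p) for each prime factor p:
φ(203) = 203 × (1 - 1/7) × (1 - 1/29)
φ(203) = 168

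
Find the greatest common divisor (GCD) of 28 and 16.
4

Using the Euclidean algorithm:
28 = 1 × 16 + 12
16 = 1 × 12 + 4
12 = 3 × 4 + 0

GCD(28, 16) = 4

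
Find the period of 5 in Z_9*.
Powers of 5 mod 9: 5^1≡5, 5^2≡7, 5^3≡8, 5^4≡4, 5^5≡2, 5^6≡1. Order = 6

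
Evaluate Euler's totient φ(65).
48

Prime factorization: 65 = 5 × 13
Using the formula φ(n) = n × Π(1 - 1/p) for each prime factor p:
φ(65) = 65 × (1 - 1/5) × (1 - 1/13)
φ(65) = 48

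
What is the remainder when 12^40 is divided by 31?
Using Fermat: 12^{30} ≡ 1 (mod 31). 40 ≡ 10 (mod 30). So 12^{40} ≡ 12^{10} ≡ 25 (mod 31)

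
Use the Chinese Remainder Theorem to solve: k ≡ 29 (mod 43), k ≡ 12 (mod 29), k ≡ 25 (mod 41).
5232

Using the Chinese Remainder Theorem:
M = product of moduli = 51127
For equation 1: M_1 = 1189, 1189 ≡ 28 (mod 43), inverse of 1189 mod 43 is 20 (check: 28 × 20 = 560 ≡ 1 (mod 43))
For equation 2: M_2 = 1763, 1763 ≡ 23 (mod 29), inverse of 1763 mod 29 is 24 (check: 23 × 24 = 552 ≡ 1 (mod 29))
For equation 3: M_3 = 1247, 1247 ≡ 17 (mod 41), inverse of 1247 mod 41 is 29 (check: 17 × 29 = 493 ≡ 1 (mod 41))
Combine: k ≡ Σ r_i×M_i×(M_i⁻¹ mod m_i) = 29×1189×20 + 12×1763×24 + 25×1247×29 = 689620 + 507744 + 904075 = 2101439
2101439 mod 51127 = 5232
k ≡ 5232 (mod 51127)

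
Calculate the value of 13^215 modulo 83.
Using Fermat: 13^{82} ≡ 1 (mod 83). 215 ≡ 51 (mod 82). So 13^{215} ≡ 13^{51} ≡ 6 (mod 83)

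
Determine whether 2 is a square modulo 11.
By Euler's criterion: 2^{5} ≡ 10 (mod 11). Since this equals -1 (≡ 10), 2 is not a QR.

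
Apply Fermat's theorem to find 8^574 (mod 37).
By Fermat: 8^{36} ≡ 1 (mod 37). 574 ≡ 34 (mod 36). So 8^{574} ≡ 8^{34} ≡ 11 (mod 37)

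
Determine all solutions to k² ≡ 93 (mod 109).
The square roots of 93 mod 109 are 86 and 23. Verify: 86² = 7396 ≡ 93 (mod 109)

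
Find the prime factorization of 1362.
2 × 3 × 227

Divide by primes starting from smallest:
1362 ÷ 2 = 681
681 ÷ 3 = 227
227 ÷ 227 = 1

1362 = 2 × 3 × 227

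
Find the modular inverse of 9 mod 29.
9^(-1) ≡ 13 (mod 29). Verification: 9 × 13 = 117 ≡ 1 (mod 29)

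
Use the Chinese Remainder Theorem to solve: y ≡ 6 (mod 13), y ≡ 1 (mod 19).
58

Using the Chinese Remainder Theorem:
M = product of moduli = 247
For equation 1: M_1 = 19, 19 ≡ 6 (mod 13), inverse of 19 mod 13 is 11 (check: 6 × 11 = 66 ≡ 1 (mod 13))
For equation 2: M_2 = 13, 13 ≡ 13 (mod 19), inverse of 13 mod 19 is 3 (check: 13 × 3 = 39 ≡ 1 (mod 19))
Combine: y ≡ Σ r_i×M_i×(M_i⁻¹ mod m_i) = 6×19×11 + 1×13×3 = 1254 + 39 = 1293
1293 mod 247 = 58
y ≡ 58 (mod 247)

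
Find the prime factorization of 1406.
2 × 19 × 37

Divide by primes starting from smallest:
1406 ÷ 2 = 703
703 ÷ 19 = 37
37 ÷ 37 = 1

1406 = 2 × 19 × 37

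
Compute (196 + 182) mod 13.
1

(196 + 182) = 378
378 mod 13 = 1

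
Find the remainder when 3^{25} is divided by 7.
By Fermat: 3^{6} ≡ 1 (mod 7). 25 = 4×6 + 1. So 3^{25} ≡ 3^{1} ≡ 3 (mod 7)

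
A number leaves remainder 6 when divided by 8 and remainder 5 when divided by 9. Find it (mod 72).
M = 8 × 9 = 72. M₁ = 9, y₁ ≡ 1 (mod 8). M₂ = 8, y₂ ≡ 8 (mod 9). m = 6×9×1 + 5×8×8 ≡ 14 (mod 72)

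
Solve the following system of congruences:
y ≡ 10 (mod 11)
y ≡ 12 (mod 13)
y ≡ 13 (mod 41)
1858

Using the Chinese Remainder Theorem:
M = product of moduli = 5863
For equation 1: M_1 = 533, 533 ≡ 5 (mod 11), inverse of 533 mod 11 is 9 (check: 5 × 9 = 45 ≡ 1 (mod 11))
For equation 2: M_2 = 451, 451 ≡ 9 (mod 13), inverse of 451 mod 13 is 3 (check: 9 × 3 = 27 ≡ 1 (mod 13))
For equation 3: M_3 = 143, 143 ≡ 20 (mod 41), inverse of 143 mod 41 is 39 (check: 20 × 39 = 780 ≡ 1 (mod 41))
Combine: y ≡ Σ r_i×M_i×(M_i⁻¹ mod m_i) = 10×533×9 + 12×451×3 + 13×143×39 = 47970 + 16236 + 72501 = 136707
136707 mod 5863 = 1858
y ≡ 1858 (mod 5863)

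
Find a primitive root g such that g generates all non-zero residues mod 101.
p - 1 = 100 has prime divisors 2, 5. h is a primitive root mod 101 iff h^(100/q) ≢ 1 (mod 101) for each such q.
h = 2: 2^50 ≡ 100, 2^20 ≡ 95 (mod 101); none is 1, so 2 has order 100 and is a primitive root.
The smallest primitive root mod 101 is g = 2.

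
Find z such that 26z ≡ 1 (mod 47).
26^(-1) ≡ 38 (mod 47). Verification: 26 × 38 = 988 ≡ 1 (mod 47)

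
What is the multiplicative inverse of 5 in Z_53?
32

Using Extended Euclidean Algorithm:
gcd(5, 53) = 1
Bezout coefficients: 5 × -21 + 53 × 2 = 1
So 5 × -21 ≡ 1 (mod 53)
The inverse is -21 mod 53 = 32
Verification: 5 × 32 = 160 = 3 × 53 + 1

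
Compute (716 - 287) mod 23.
15

(716 - 287) = 429
429 mod 23 = 15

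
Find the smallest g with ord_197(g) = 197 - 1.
p - 1 = 196 has prime divisors 2, 7. h is a primitive root mod 197 iff h^(196/q) ≢ 1 (mod 197) for each such q.
h = 2: 2^98 ≡ 196, 2^28 ≡ 104 (mod 197); none is 1, so 2 has order 196 and is a primitive root.
The smallest primitive root mod 197 is g = 2.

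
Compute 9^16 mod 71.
Using repeated squaring. 16 = 16 (binary 10000). Repeated squaring mod 71: 9^1 ≡ 9; 9^2 ≡ 9² = 81 ≡ 10; 9^4 ≡ 10² = 100 ≡ 29; 9^8 ≡ 29² = 841 ≡ 60; 9^16 ≡ 60² = 3600 ≡ 50. So 9^16 ≡ 50 (mod 71).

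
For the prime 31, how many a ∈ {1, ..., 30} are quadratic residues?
For prime 31, there are (p-1)/2 = (31-1)/2 = 15 quadratic residues (excluding 0).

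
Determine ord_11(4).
Powers of 4 mod 11: 4^1≡4, 4^2≡5, 4^3≡9, 4^4≡3, 4^5≡1. Order = 5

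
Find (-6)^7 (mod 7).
(-6) ≡ 1 (mod 7). 7 = 4 + 2 + 1 (binary 111). Repeated squaring mod 7: 1^1 ≡ 1; 1^2 ≡ 1² = 1 ≡ 1; 1^4 ≡ 1² = 1 ≡ 1. Multiply: (-6)^7 ≡ 1^4 × 1^2 × 1^1 ≡ 1 × 1 × 1 (mod 7): 1 × 1 = 1 ≡ 1; 1 × 1 = 1 ≡ 1. So (-6)^7 ≡ 1 (mod 7).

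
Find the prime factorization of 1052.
2^2 × 263

Divide by primes starting from smallest:
1052 ÷ 2 = 526
526 ÷ 2 = 263
263 ÷ 263 = 1

1052 = 2^2 × 263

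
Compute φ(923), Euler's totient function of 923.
840

Prime factorization: 923 = 13 × 71
Using the formula φ(n) = n × Π(1 - 1/p) for each prime factor p:
φ(923) = 923 × (1 - 1/13) × (1 - 1/71)
φ(923) = 840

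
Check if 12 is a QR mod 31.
By Euler's criterion: 12^{15} ≡ 30 (mod 31). Since this equals -1 (≡ 30), 12 is not a QR.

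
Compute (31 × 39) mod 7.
5

(31 × 39) = 1209
1209 mod 7 = 5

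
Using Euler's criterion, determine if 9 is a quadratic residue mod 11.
By Euler's criterion: 9^{5} ≡ 1 (mod 11). Since this equals 1, 9 is a QR.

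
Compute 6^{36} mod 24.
0

Using successive squaring:
Binary expansion of 36: 100100
Powers of 6 mod 24 (each is the square of the previous):
  6^1 ≡ 6 (mod 24)
  6^2 ≡ 6² = 36 ≡ 12 (mod 24)
  6^4 ≡ 12² = 144 ≡ 0 (mod 24)
  6^8 ≡ 0² = 0 ≡ 0 (mod 24)
  6^16 ≡ 0² = 0 ≡ 0 (mod 24)
  6^32 ≡ 0² = 0 ≡ 0 (mod 24)
36 = 32 + 4, so 6^36 = 6^32 × 6^4 ≡ 0 × 0 (mod 24)
Multiplying step by step:
  0 × 0 = 0 ≡ 0 (mod 24)
Result: 6^36 ≡ 0 (mod 24)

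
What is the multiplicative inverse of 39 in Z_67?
39^(-1) ≡ 55 (mod 67). Verification: 39 × 55 = 2145 ≡ 1 (mod 67)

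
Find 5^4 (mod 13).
4 = 4 (binary 100). Repeated squaring mod 13: 5^1 ≡ 5; 5^2 ≡ 5² = 25 ≡ 12; 5^4 ≡ 12² = 144 ≡ 1. So 5^4 ≡ 1 (mod 13).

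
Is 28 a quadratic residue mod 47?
By Euler's criterion: 28^{23} ≡ 1 (mod 47). Since this equals 1, 28 is a QR.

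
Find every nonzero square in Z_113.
QRs mod 113: {1, 2, 4, 7, 8, 9, 11, 13, 14, 15, 16, 18, 22, 25, 26, 28, 30, 31, 32, 36, 41, 44, 49, 50, 51, 52, 53, 56, 57, 60, 61, 62, 63, 64, 69, 72, 77, 81, 82, 83, 85, 87, 88, 91, 95, 97, 98, 99, 100, 102, 104, 105, 106, 109, 111, 112}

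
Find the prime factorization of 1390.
2 × 5 × 139

Divide by primes starting from smallest:
1390 ÷ 2 = 695
695 ÷ 5 = 139
139 ÷ 139 = 1

1390 = 2 × 5 × 139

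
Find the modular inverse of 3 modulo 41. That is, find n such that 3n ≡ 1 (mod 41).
14

Using Extended Euclidean Algorithm:
gcd(3, 41) = 1
Bezout coefficients: 3 × 14 + 41 × -1 = 1
So 3 × 14 ≡ 1 (mod 41)
The inverse is 14 mod 41 = 14
Verification: 3 × 14 = 42 = 1 × 41 + 1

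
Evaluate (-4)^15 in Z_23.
Using repeated squaring. (-4) ≡ 19 (mod 23). 15 = 8 + 4 + 2 + 1 (binary 1111). Repeated squaring mod 23: 19^1 ≡ 19; 19^2 ≡ 19² = 361 ≡ 16; 19^4 ≡ 16² = 256 ≡ 3; 19^8 ≡ 3² = 9 ≡ 9. Multiply: (-4)^15 ≡ 19^8 × 19^4 × 19^2 × 19^1 ≡ 9 × 3 × 16 × 19 (mod 23): 9 × 3 = 27 ≡ 4; 4 × 16 = 64 ≡ 18; 18 × 19 = 342 ≡ 20. So (-4)^15 ≡ 20 (mod 23).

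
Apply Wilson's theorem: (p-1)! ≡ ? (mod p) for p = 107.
By Wilson's theorem, (106)! ≡ -1 ≡ 106 (mod 107)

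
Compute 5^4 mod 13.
4 = 4 (binary 100). Repeated squaring mod 13: 5^1 ≡ 5; 5^2 ≡ 5² = 25 ≡ 12; 5^4 ≡ 12² = 144 ≡ 1. So 5^4 ≡ 1 (mod 13).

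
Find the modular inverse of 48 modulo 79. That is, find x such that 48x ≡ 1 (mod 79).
28

Using Extended Euclidean Algorithm:
gcd(48, 79) = 1
Bezout coefficients: 48 × 28 + 79 × -17 = 1
So 48 × 28 ≡ 1 (mod 79)
The inverse is 28 mod 79 = 28
Verification: 48 × 28 = 1344 = 17 × 79 + 1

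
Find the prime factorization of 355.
5 × 71

Divide by primes starting from smallest:
355 ÷ 5 = 71
71 ÷ 71 = 1

355 = 5 × 71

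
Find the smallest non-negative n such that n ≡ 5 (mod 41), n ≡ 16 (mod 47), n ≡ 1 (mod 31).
23375

Using the Chinese Remainder Theorem:
M = product of moduli = 59737
For equation 1: M_1 = 1457, 1457 ≡ 22 (mod 41), inverse of 1457 mod 41 is 28 (check: 22 × 28 = 616 ≡ 1 (mod 41))
For equation 2: M_2 = 1271, 1271 ≡ 2 (mod 47), inverse of 1271 mod 47 is 24 (check: 2 × 24 = 48 ≡ 1 (mod 47))
For equation 3: M_3 = 1927, 1927 ≡ 5 (mod 31), inverse of 1927 mod 31 is 25 (check: 5 × 25 = 125 ≡ 1 (mod 31))
Combine: n ≡ Σ r_i×M_i×(M_i⁻¹ mod m_i) = 5×1457×28 + 16×1271×24 + 1×1927×25 = 203980 + 488064 + 48175 = 740219
740219 mod 59737 = 23375
n ≡ 23375 (mod 59737)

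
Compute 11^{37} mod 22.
11

Using successive squaring:
Binary expansion of 37: 100101
Powers of 11 mod 22 (each is the square of the previous):
  11^1 ≡ 11 (mod 22)
  11^2 ≡ 11² = 121 ≡ 11 (mod 22)
  11^4 ≡ 11² = 121 ≡ 11 (mod 22)
  11^8 ≡ 11² = 121 ≡ 11 (mod 22)
  11^16 ≡ 11² = 121 ≡ 11 (mod 22)
  11^32 ≡ 11² = 121 ≡ 11 (mod 22)
37 = 32 + 4 + 1, so 11^37 = 11^32 × 11^4 × 11^1 ≡ 11 × 11 × 11 (mod 22)
Multiplying step by step:
  11 × 11 = 121 ≡ 11 (mod 22)
  11 × 11 = 121 ≡ 11 (mod 22)
Result: 11^37 ≡ 11 (mod 22)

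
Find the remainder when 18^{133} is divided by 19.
By Fermat: 18^{18} ≡ 1 (mod 19). 133 = 7×18 + 7. So 18^{133} ≡ 18^{7} ≡ 18 (mod 19)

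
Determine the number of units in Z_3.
2

Prime factorization: 3 = 3
Using the formula φ(n) = n × Π(1 - 1/p) for each prime factor p:
φ(3) = 3 × (1 - 1/3)
φ(3) = 2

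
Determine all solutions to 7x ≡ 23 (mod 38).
25

Since gcd(7, 38) = 1 divides 23, a solution exists.
Multiply both sides by the inverse of 7 mod 38:
  7^(-1) mod 38 = 11
  x ≡ 11 × 23 ≡ 253 ≡ 25 (mod 38)
Verification: 7 × 25 = 175 = 4 × 38 + 23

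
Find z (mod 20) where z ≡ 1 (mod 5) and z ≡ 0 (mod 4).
M = 5 × 4 = 20. M₁ = 4, y₁ ≡ 4 (mod 5). M₂ = 5, y₂ ≡ 1 (mod 4). z = 1×4×4 + 0×5×1 ≡ 16 (mod 20)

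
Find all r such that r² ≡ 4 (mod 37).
The square roots of 4 mod 37 are 35 and 2. Verify: 35² = 1225 ≡ 4 (mod 37)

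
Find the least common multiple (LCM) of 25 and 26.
650

First find GCD(25, 26) using the Euclidean algorithm:
25 = 0 × 26 + 25
26 = 1 × 25 + 1
25 = 25 × 1 + 0
GCD(25, 26) = 1

LCM formula: LCM(a, b) = (a × b) / GCD(a, b)
LCM(25, 26) = (25 × 26) / 1
LCM(25, 26) = 650 / 1
LCM(25, 26) = 650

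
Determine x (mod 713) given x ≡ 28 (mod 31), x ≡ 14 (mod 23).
152

Using the Chinese Remainder Theorem:
M = product of moduli = 713
For equation 1: M_1 = 23, 23 ≡ 23 (mod 31), inverse of 23 mod 31 is 27 (check: 23 × 27 = 621 ≡ 1 (mod 31))
For equation 2: M_2 = 31, 31 ≡ 8 (mod 23), inverse of 31 mod 23 is 3 (check: 8 × 3 = 24 ≡ 1 (mod 23))
Combine: x ≡ Σ r_i×M_i×(M_i⁻¹ mod m_i) = 28×23×27 + 14×31×3 = 17388 + 1302 = 18690
18690 mod 713 = 152
x ≡ 152 (mod 713)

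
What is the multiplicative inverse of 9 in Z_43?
9^(-1) ≡ 24 (mod 43). Verification: 9 × 24 = 216 ≡ 1 (mod 43)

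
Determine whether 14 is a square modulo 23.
By Euler's criterion: 14^{11} ≡ 22 (mod 23). Since this equals -1 (≡ 22), 14 is not a QR.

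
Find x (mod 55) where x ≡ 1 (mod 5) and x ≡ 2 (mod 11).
M = 5 × 11 = 55. M₁ = 11, y₁ ≡ 1 (mod 5). M₂ = 5, y₂ ≡ 9 (mod 11). x = 1×11×1 + 2×5×9 ≡ 46 (mod 55)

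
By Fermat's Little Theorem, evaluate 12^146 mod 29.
By Fermat: 12^{28} ≡ 1 (mod 29). 146 ≡ 6 (mod 28). So 12^{146} ≡ 12^{6} ≡ 28 (mod 29)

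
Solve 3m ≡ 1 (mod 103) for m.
3^(-1) ≡ 69 (mod 103). Verification: 3 × 69 = 207 ≡ 1 (mod 103)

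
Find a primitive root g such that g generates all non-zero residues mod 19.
p - 1 = 18 has prime divisors 2, 3. h is a primitive root mod 19 iff h^(18/q) ≢ 1 (mod 19) for each such q.
h = 2: 2^9 ≡ 18, 2^6 ≡ 7 (mod 19); none is 1, so 2 has order 18 and is a primitive root.
The smallest primitive root mod 19 is g = 2.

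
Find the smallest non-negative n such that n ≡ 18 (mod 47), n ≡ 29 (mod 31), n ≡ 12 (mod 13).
1052

Using the Chinese Remainder Theorem:
M = product of moduli = 18941
For equation 1: M_1 = 403, 403 ≡ 27 (mod 47), inverse of 403 mod 47 is 7 (check: 27 × 7 = 189 ≡ 1 (mod 47))
For equation 2: M_2 = 611, 611 ≡ 22 (mod 31), inverse of 611 mod 31 is 24 (check: 22 × 24 = 528 ≡ 1 (mod 31))
For equation 3: M_3 = 1457, 1457 ≡ 1 (mod 13), inverse of 1457 mod 13 is 1 (check: 1 × 1 = 1 ≡ 1 (mod 13))
Combine: n ≡ Σ r_i×M_i×(M_i⁻¹ mod m_i) = 18×403×7 + 29×611×24 + 12×1457×1 = 50778 + 425256 + 17484 = 493518
493518 mod 18941 = 1052
n ≡ 1052 (mod 18941)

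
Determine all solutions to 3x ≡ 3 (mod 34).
1

Since gcd(3, 34) = 1 divides 3, a solution exists.
Multiply both sides by the inverse of 3 mod 34:
  3^(-1) mod 34 = 23
  x ≡ 23 × 3 ≡ 69 ≡ 1 (mod 34)
Verification: 3 × 1 = 3 = 0 × 34 + 3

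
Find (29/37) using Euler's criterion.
(29/37) = 29^{18} mod 37 = -1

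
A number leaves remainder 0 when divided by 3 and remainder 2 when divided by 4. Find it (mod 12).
M = 3 × 4 = 12. M₁ = 4, y₁ ≡ 1 (mod 3). M₂ = 3, y₂ ≡ 3 (mod 4). n = 0×4×1 + 2×3×3 ≡ 6 (mod 12)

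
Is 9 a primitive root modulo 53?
No

To verify, check if 9^(52/q) ≢ 1 (mod 53) for each prime divisor q of 52
Divisors of 52 = 52: [1, 2, 4, 13, 26, 52]
  9^(52/2) = 9^26 ≡ 1 (mod 53)
  9^(52/13) = 9^4 ≡ 42 (mod 53)
Conclusion: 9 is not a primitive root modulo 53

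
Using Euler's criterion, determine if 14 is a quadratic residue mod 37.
By Euler's criterion: 14^{18} ≡ 36 (mod 37). Since this equals -1 (≡ 36), 14 is not a QR.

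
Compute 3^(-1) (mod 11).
4

Using Extended Euclidean Algorithm:
gcd(3, 11) = 1
Bezout coefficients: 3 × 4 + 11 × -1 = 1
So 3 × 4 ≡ 1 (mod 11)
The inverse is 4 mod 11 = 4
Verification: 3 × 4 = 12 = 1 × 11 + 1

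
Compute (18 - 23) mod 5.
0

(18 - 23) = -5
-5 mod 5 = 0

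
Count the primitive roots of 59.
28

The number of primitive roots modulo p is φ(p-1) = φ(58)
φ(58) = 28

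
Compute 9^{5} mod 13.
3

Using successive squaring:
Binary expansion of 5: 101
Powers of 9 mod 13 (each is the square of the previous):
  9^1 ≡ 9 (mod 13)
  9^2 ≡ 9² = 81 ≡ 3 (mod 13)
  9^4 ≡ 3² = 9 ≡ 9 (mod 13)
5 = 4 + 1, so 9^5 = 9^4 × 9^1 ≡ 9 × 9 (mod 13)
Multiplying step by step:
  9 × 9 = 81 ≡ 3 (mod 13)
Result: 9^5 ≡ 3 (mod 13)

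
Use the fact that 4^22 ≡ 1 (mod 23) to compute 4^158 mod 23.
By Fermat: 4^{22} ≡ 1 (mod 23). 158 = 7×22 + 4. So 4^{158} ≡ 4^{4} ≡ 3 (mod 23)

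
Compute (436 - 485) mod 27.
5

(436 - 485) = -49
-49 mod 27 = 5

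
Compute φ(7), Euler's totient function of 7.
6

Prime factorization: 7 = 7
Using the formula φ(n) = n × Π(1 - 1/p) for each prime factor p:
φ(7) = 7 × (1 - 1/7)
φ(7) = 6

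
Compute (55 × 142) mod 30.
10

(55 × 142) = 7810
7810 mod 30 = 10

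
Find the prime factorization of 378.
2 × 3^3 × 7

Divide by primes starting from smallest:
378 ÷ 2 = 189
189 ÷ 3 = 63
63 ÷ 3 = 21
21 ÷ 3 = 7
7 ÷ 7 = 1

378 = 2 × 3^3 × 7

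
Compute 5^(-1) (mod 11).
5^(-1) ≡ 9 (mod 11). Verification: 5 × 9 = 45 ≡ 1 (mod 11)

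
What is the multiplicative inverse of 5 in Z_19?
5^(-1) ≡ 4 (mod 19). Verification: 5 × 4 = 20 ≡ 1 (mod 19)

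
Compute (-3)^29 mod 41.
Using repeated squaring. (-3) ≡ 38 (mod 41). 29 = 16 + 8 + 4 + 1 (binary 11101). Repeated squaring mod 41: 38^1 ≡ 38; 38^2 ≡ 38² = 1444 ≡ 9; 38^4 ≡ 9² = 81 ≡ 40; 38^8 ≡ 40² = 1600 ≡ 1; 38^16 ≡ 1² = 1 ≡ 1. Multiply: (-3)^29 ≡ 38^16 × 38^8 × 38^4 × 38^1 ≡ 1 × 1 × 40 × 38 (mod 41): 1 × 1 = 1 ≡ 1; 1 × 40 = 40 ≡ 40; 40 × 38 = 1520 ≡ 3. So (-3)^29 ≡ 3 (mod 41).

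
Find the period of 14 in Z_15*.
Powers of 14 mod 15: 14^1≡14, 14^2≡1. Order = 2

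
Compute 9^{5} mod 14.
11

Using successive squaring:
Binary expansion of 5: 101
Powers of 9 mod 14 (each is the square of the previous):
  9^1 ≡ 9 (mod 14)
  9^2 ≡ 9² = 81 ≡ 11 (mod 14)
  9^4 ≡ 11² = 121 ≡ 9 (mod 14)
5 = 4 + 1, so 9^5 = 9^4 × 9^1 ≡ 9 × 9 (mod 14)
Multiplying step by step:
  9 × 9 = 81 ≡ 11 (mod 14)
Result: 9^5 ≡ 11 (mod 14)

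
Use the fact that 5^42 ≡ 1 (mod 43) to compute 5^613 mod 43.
By Fermat: 5^{42} ≡ 1 (mod 43). 613 ≡ 25 (mod 42). So 5^{613} ≡ 5^{25} ≡ 20 (mod 43)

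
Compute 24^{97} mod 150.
24

Using successive squaring:
Binary expansion of 97: 1100001
Powers of 24 mod 150 (each is the square of the previous):
  24^1 ≡ 24 (mod 150)
  24^2 ≡ 24² = 576 ≡ 126 (mod 150)
  24^4 ≡ 126² = 15876 ≡ 126 (mod 150)
  24^8 ≡ 126² = 15876 ≡ 126 (mod 150)
  24^16 ≡ 126² = 15876 ≡ 126 (mod 150)
  24^32 ≡ 126² = 15876 ≡ 126 (mod 150)
  24^64 ≡ 126² = 15876 ≡ 126 (mod 150)
97 = 64 + 32 + 1, so 24^97 = 24^64 × 24^32 × 24^1 ≡ 126 × 126 × 24 (mod 150)
Multiplying step by step:
  126 × 126 = 15876 ≡ 126 (mod 150)
  126 × 24 = 3024 ≡ 24 (mod 150)
Result: 24^97 ≡ 24 (mod 150)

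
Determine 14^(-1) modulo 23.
14^(-1) ≡ 5 (mod 23). Verification: 14 × 5 = 70 ≡ 1 (mod 23)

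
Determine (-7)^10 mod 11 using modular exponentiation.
(-7) ≡ 4 (mod 11). 10 = 8 + 2 (binary 1010). Repeated squaring mod 11: 4^1 ≡ 4; 4^2 ≡ 4² = 16 ≡ 5; 4^4 ≡ 5² = 25 ≡ 3; 4^8 ≡ 3² = 9 ≡ 9. Multiply: (-7)^10 ≡ 4^8 × 4^2 ≡ 9 × 5 (mod 11): 9 × 5 = 45 ≡ 1. So (-7)^10 ≡ 1 (mod 11).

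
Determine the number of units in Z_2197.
2028

Prime factorization: 2197 = 13^3
Using the formula φ(n) = n × Π(1 - 1/p) for each prime factor p:
φ(2197) = 2197 × (1 - 1/13)
φ(2197) = 2028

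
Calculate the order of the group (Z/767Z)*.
696

Prime factorization: 767 = 13 × 59
Using the formula φ(n) = n × Π(1 - 1/p) for each prime factor p:
φ(767) = 767 × (1 - 1/13) × (1 - 1/59)
φ(767) = 696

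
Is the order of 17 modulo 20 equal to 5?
No, the actual order is 4, not 5.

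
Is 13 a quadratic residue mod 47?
By Euler's criterion: 13^{23} ≡ 46 (mod 47). Since this equals -1 (≡ 46), 13 is not a QR.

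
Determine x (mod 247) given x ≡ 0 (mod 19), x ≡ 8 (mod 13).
190

Using the Chinese Remainder Theorem:
M = product of moduli = 247
For equation 1: M_1 = 13, 13 ≡ 13 (mod 19), inverse of 13 mod 19 is 3 (check: 13 × 3 = 39 ≡ 1 (mod 19))
For equation 2: M_2 = 19, 19 ≡ 6 (mod 13), inverse of 19 mod 13 is 11 (check: 6 × 11 = 66 ≡ 1 (mod 13))
Combine: x ≡ Σ r_i×M_i×(M_i⁻¹ mod m_i) = 0×13×3 + 8×19×11 = 0 + 1672 = 1672
1672 mod 247 = 190
x ≡ 190 (mod 247)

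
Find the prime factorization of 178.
2 × 89

Divide by primes starting from smallest:
178 ÷ 2 = 89
89 ÷ 89 = 1

178 = 2 × 89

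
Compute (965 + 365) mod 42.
28

(965 + 365) = 1330
1330 mod 42 = 28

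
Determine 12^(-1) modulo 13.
12^(-1) ≡ 12 (mod 13). Verification: 12 × 12 = 144 ≡ 1 (mod 13)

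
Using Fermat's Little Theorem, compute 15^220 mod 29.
By Fermat: 15^{28} ≡ 1 (mod 29). 220 = 7×28 + 24. So 15^{220} ≡ 15^{24} ≡ 16 (mod 29)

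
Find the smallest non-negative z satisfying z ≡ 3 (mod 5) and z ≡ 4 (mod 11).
M = 5 × 11 = 55. M₁ = 11, y₁ ≡ 1 (mod 5). M₂ = 5, y₂ ≡ 9 (mod 11). z = 3×11×1 + 4×5×9 ≡ 48 (mod 55)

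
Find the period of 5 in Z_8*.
Powers of 5 mod 8: 5^1≡5, 5^2≡1. Order = 2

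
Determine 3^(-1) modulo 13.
3^(-1) ≡ 9 (mod 13). Verification: 3 × 9 = 27 ≡ 1 (mod 13)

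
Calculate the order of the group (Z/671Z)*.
600

Prime factorization: 671 = 11 × 61
Using the formula φ(n) = n × Π(1 - 1/p) for each prime factor p:
φ(671) = 671 × (1 - 1/11) × (1 - 1/61)
φ(671) = 600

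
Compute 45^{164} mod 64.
17

Using successive squaring:
Binary expansion of 164: 10100100
Powers of 45 mod 64 (each is the square of the previous):
  45^1 ≡ 45 (mod 64)
  45^2 ≡ 45² = 2025 ≡ 41 (mod 64)
  45^4 ≡ 41² = 1681 ≡ 17 (mod 64)
  45^8 ≡ 17² = 289 ≡ 33 (mod 64)
  45^16 ≡ 33² = 1089 ≡ 1 (mod 64)
  45^32 ≡ 1² = 1 ≡ 1 (mod 64)
  45^64 ≡ 1² = 1 ≡ 1 (mod 64)
  45^128 ≡ 1² = 1 ≡ 1 (mod 64)
164 = 128 + 32 + 4, so 45^164 = 45^128 × 45^32 × 45^4 ≡ 1 × 1 × 17 (mod 64)
Multiplying step by step:
  1 × 1 = 1 ≡ 1 (mod 64)
  1 × 17 = 17 ≡ 17 (mod 64)
Result: 45^164 ≡ 17 (mod 64)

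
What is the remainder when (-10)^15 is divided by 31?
Using repeated squaring. (-10) ≡ 21 (mod 31). 15 = 8 + 4 + 2 + 1 (binary 1111). Repeated squaring mod 31: 21^1 ≡ 21; 21^2 ≡ 21² = 441 ≡ 7; 21^4 ≡ 7² = 49 ≡ 18; 21^8 ≡ 18² = 324 ≡ 14. Multiply: (-10)^15 ≡ 21^8 × 21^4 × 21^2 × 21^1 ≡ 14 × 18 × 7 × 21 (mod 31): 14 × 18 = 252 ≡ 4; 4 × 7 = 28 ≡ 28; 28 × 21 = 588 ≡ 30. So (-10)^15 ≡ 30 (mod 31).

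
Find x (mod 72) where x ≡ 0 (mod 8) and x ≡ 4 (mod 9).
M = 8 × 9 = 72. M₁ = 9, y₁ ≡ 1 (mod 8). M₂ = 8, y₂ ≡ 8 (mod 9). x = 0×9×1 + 4×8×8 ≡ 40 (mod 72)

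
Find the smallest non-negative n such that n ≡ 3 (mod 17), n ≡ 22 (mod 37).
207

Using the Chinese Remainder Theorem:
M = product of moduli = 629
For equation 1: M_1 = 37, 37 ≡ 3 (mod 17), inverse of 37 mod 17 is 6 (check: 3 × 6 = 18 ≡ 1 (mod 17))
For equation 2: M_2 = 17, 17 ≡ 17 (mod 37), inverse of 17 mod 37 is 24 (check: 17 × 24 = 408 ≡ 1 (mod 37))
Combine: n ≡ Σ r_i×M_i×(M_i⁻¹ mod m_i) = 3×37×6 + 22×17×24 = 666 + 8976 = 9642
9642 mod 629 = 207
n ≡ 207 (mod 629)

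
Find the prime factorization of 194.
2 × 97

Divide by primes starting from smallest:
194 ÷ 2 = 97
97 ÷ 97 = 1

194 = 2 × 97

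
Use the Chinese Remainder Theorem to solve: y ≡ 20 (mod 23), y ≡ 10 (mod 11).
43

Using the Chinese Remainder Theorem:
M = product of moduli = 253
For equation 1: M_1 = 11, 11 ≡ 11 (mod 23), inverse of 11 mod 23 is 21 (check: 11 × 21 = 231 ≡ 1 (mod 23))
For equation 2: M_2 = 23, 23 ≡ 1 (mod 11), inverse of 23 mod 11 is 1 (check: 1 × 1 = 1 ≡ 1 (mod 11))
Combine: y ≡ Σ r_i×M_i×(M_i⁻¹ mod m_i) = 20×11×21 + 10×23×1 = 4620 + 230 = 4850
4850 mod 253 = 43
y ≡ 43 (mod 253)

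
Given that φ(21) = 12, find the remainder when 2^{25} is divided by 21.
By Euler: 2^{12} ≡ 1 (mod 21) since gcd(2, 21) = 1. 25 = 2×12 + 1. So 2^{25} ≡ 2^{1} ≡ 2 (mod 21)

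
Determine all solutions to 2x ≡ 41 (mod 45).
43

Since gcd(2, 45) = 1 divides 41, a solution exists.
Multiply both sides by the inverse of 2 mod 45:
  2^(-1) mod 45 = 23
  x ≡ 23 × 41 ≡ 943 ≡ 43 (mod 45)
Verification: 2 × 43 = 86 = 1 × 45 + 41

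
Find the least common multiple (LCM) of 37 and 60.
2220

First find GCD(37, 60) using the Euclidean algorithm:
37 = 0 × 60 + 37
60 = 1 × 37 + 23
37 = 1 × 23 + 14
23 = 1 × 14 + 9
14 = 1 × 9 + 5
9 = 1 × 5 + 4
5 = 1 × 4 + 1
4 = 4 × 1 + 0
GCD(37, 60) = 1

LCM formula: LCM(a, b) = (a × b) / GCD(a, b)
LCM(37, 60) = (37 × 60) / 1
LCM(37, 60) = 2220 / 1
LCM(37, 60) = 2220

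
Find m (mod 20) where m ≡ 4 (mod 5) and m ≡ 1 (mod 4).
M = 5 × 4 = 20. M₁ = 4, y₁ ≡ 4 (mod 5). M₂ = 5, y₂ ≡ 1 (mod 4). m = 4×4×4 + 1×5×1 ≡ 9 (mod 20)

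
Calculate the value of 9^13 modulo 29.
Using repeated squaring. 13 = 8 + 4 + 1 (binary 1101). Repeated squaring mod 29: 9^1 ≡ 9; 9^2 ≡ 9² = 81 ≡ 23; 9^4 ≡ 23² = 529 ≡ 7; 9^8 ≡ 7² = 49 ≡ 20. Multiply: 9^13 = 9^8 × 9^4 × 9^1 ≡ 20 × 7 × 9 (mod 29): 20 × 7 = 140 ≡ 24; 24 × 9 = 216 ≡ 13. So 9^13 ≡ 13 (mod 29).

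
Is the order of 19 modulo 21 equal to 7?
No, the actual order is 6, not 7.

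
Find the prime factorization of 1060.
2^2 × 5 × 53

Divide by primes starting from smallest:
1060 ÷ 2 = 530
530 ÷ 2 = 265
265 ÷ 5 = 53
53 ÷ 53 = 1

1060 = 2^2 × 5 × 53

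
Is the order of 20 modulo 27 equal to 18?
Yes, ord_27(20) = 18.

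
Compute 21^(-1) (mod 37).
21^(-1) ≡ 30 (mod 37). Verification: 21 × 30 = 630 ≡ 1 (mod 37)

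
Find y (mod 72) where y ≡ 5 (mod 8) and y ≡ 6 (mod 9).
M = 8 × 9 = 72. M₁ = 9, y₁ ≡ 1 (mod 8). M₂ = 8, y₂ ≡ 8 (mod 9). y = 5×9×1 + 6×8×8 ≡ 69 (mod 72)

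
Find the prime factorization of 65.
5 × 13

Divide by primes starting from smallest:
65 ÷ 5 = 13
13 ÷ 13 = 1

65 = 5 × 13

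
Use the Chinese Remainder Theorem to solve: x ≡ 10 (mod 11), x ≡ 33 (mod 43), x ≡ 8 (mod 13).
1022

Using the Chinese Remainder Theorem:
M = product of moduli = 6149
For equation 1: M_1 = 559, 559 ≡ 9 (mod 11), inverse of 559 mod 11 is 5 (check: 9 × 5 = 45 ≡ 1 (mod 11))
For equation 2: M_2 = 143, 143 ≡ 14 (mod 43), inverse of 143 mod 43 is 40 (check: 14 × 40 = 560 ≡ 1 (mod 43))
For equation 3: M_3 = 473, 473 ≡ 5 (mod 13), inverse of 473 mod 13 is 8 (check: 5 × 8 = 40 ≡ 1 (mod 13))
Combine: x ≡ Σ r_i×M_i×(M_i⁻¹ mod m_i) = 10×559×5 + 33×143×40 + 8×473×8 = 27950 + 188760 + 30272 = 246982
246982 mod 6149 = 1022
x ≡ 1022 (mod 6149)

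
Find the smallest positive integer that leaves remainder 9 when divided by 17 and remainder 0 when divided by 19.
M = 17 × 19 = 323. M₁ = 19, y₁ ≡ 9 (mod 17). M₂ = 17, y₂ ≡ 9 (mod 19). n = 9×19×9 + 0×17×9 ≡ 247 (mod 323). The smallest positive such number is 247.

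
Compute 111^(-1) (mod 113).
111^(-1) ≡ 56 (mod 113). Verification: 111 × 56 = 6216 ≡ 1 (mod 113)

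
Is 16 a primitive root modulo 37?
No

To verify, check if 16^(36/q) ≢ 1 (mod 37) for each prime divisor q of 36
Divisors of 36 = 36: [1, 2, 3, 4, 6, 9, 12, 18, 36]
  16^(36/2) = 16^18 ≡ 1 (mod 37)
  16^(36/3) = 16^12 ≡ 26 (mod 37)
Conclusion: 16 is not a primitive root modulo 37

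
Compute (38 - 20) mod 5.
3

(38 - 20) = 18
18 mod 5 = 3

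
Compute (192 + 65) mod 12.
5

(192 + 65) = 257
257 mod 12 = 5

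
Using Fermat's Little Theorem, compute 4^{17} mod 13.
10

By Fermat's Little Theorem, a^(p-1) ≡ 1 (mod p) for prime p and gcd(a, p) = 1
Here p = 13, so 4^12 ≡ 1 (mod 13)
We can reduce the exponent: 17 mod 12 = 5
So 4^17 ≡ 4^5 (mod 13)
Computing: 4^5 mod 13 = 10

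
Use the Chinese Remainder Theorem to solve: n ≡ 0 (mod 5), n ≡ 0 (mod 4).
M = 5 × 4 = 20. M₁ = 4, y₁ ≡ 4 (mod 5). M₂ = 5, y₂ ≡ 1 (mod 4). n = 0×4×4 + 0×5×1 ≡ 0 (mod 20)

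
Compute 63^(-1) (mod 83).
29

Using Extended Euclidean Algorithm:
gcd(63, 83) = 1
Bezout coefficients: 63 × 29 + 83 × -22 = 1
So 63 × 29 ≡ 1 (mod 83)
The inverse is 29 mod 83 = 29
Verification: 63 × 29 = 1827 = 22 × 83 + 1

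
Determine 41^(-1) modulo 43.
41^(-1) ≡ 21 (mod 43). Verification: 41 × 21 = 861 ≡ 1 (mod 43)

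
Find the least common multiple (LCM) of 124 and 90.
5580

First find GCD(124, 90) using the Euclidean algorithm:
124 = 1 × 90 + 34
90 = 2 × 34 + 22
34 = 1 × 22 + 12
22 = 1 × 12 + 10
12 = 1 × 10 + 2
10 = 5 × 2 + 0
GCD(124, 90) = 2

LCM formula: LCM(a, b) = (a × b) / GCD(a, b)
LCM(124, 90) = (124 × 90) / 2
LCM(124, 90) = 11160 / 2
LCM(124, 90) = 5580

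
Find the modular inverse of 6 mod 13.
6^(-1) ≡ 11 (mod 13). Verification: 6 × 11 = 66 ≡ 1 (mod 13)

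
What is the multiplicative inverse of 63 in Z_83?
63^(-1) ≡ 29 (mod 83). Verification: 63 × 29 = 1827 ≡ 1 (mod 83)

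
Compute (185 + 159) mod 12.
8

(185 + 159) = 344
344 mod 12 = 8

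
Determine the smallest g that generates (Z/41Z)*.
6

A primitive root g modulo p has order p-1 = 40
Prime divisors of 40: [2, 5]
g is a primitive root iff g^(40/q) ≢ 1 (mod 41) for each prime divisor q
Testing small values:
  g = 2: 2^20 ≡ 1, 2^8 ≡ 10 (mod 41) → 2^20 ≡ 1, not primitive root
  g = 3: 3^20 ≡ 40, 3^8 ≡ 1 (mod 41) → 3^8 ≡ 1, not primitive root
  g = 4: 4^20 ≡ 1, 4^8 ≡ 18 (mod 41) → 4^20 ≡ 1, not primitive root
  g = 5: 5^20 ≡ 1, 5^8 ≡ 18 (mod 41) → 5^20 ≡ 1, not primitive root
  g = 6: 6^20 ≡ 40, 6^8 ≡ 10 (mod 41) → none is 1, primitive root!
The smallest primitive root is 6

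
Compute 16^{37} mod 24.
16

Using successive squaring:
Binary expansion of 37: 100101
Powers of 16 mod 24 (each is the square of the previous):
  16^1 ≡ 16 (mod 24)
  16^2 ≡ 16² = 256 ≡ 16 (mod 24)
  16^4 ≡ 16² = 256 ≡ 16 (mod 24)
  16^8 ≡ 16² = 256 ≡ 16 (mod 24)
  16^16 ≡ 16² = 256 ≡ 16 (mod 24)
  16^32 ≡ 16² = 256 ≡ 16 (mod 24)
37 = 32 + 4 + 1, so 16^37 = 16^32 × 16^4 × 16^1 ≡ 16 × 16 × 16 (mod 24)
Multiplying step by step:
  16 × 16 = 256 ≡ 16 (mod 24)
  16 × 16 = 256 ≡ 16 (mod 24)
Result: 16^37 ≡ 16 (mod 24)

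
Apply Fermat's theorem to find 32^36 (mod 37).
By Fermat's Little Theorem, 32^{36} ≡ 1 (mod 37) since 37 is prime and gcd(32, 37) = 1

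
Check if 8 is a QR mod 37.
By Euler's criterion: 8^{18} ≡ 36 (mod 37). Since this equals -1 (≡ 36), 8 is not a QR.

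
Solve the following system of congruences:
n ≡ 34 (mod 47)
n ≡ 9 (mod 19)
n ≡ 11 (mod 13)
6849

Using the Chinese Remainder Theorem:
M = product of moduli = 11609
For equation 1: M_1 = 247, 247 ≡ 12 (mod 47), inverse of 247 mod 47 is 4 (check: 12 × 4 = 48 ≡ 1 (mod 47))
For equation 2: M_2 = 611, 611 ≡ 3 (mod 19), inverse of 611 mod 19 is 13 (check: 3 × 13 = 39 ≡ 1 (mod 19))
For equation 3: M_3 = 893, 893 ≡ 9 (mod 13), inverse of 893 mod 13 is 3 (check: 9 × 3 = 27 ≡ 1 (mod 13))
Combine: n ≡ Σ r_i×M_i×(M_i⁻¹ mod m_i) = 34×247×4 + 9×611×13 + 11×893×3 = 33592 + 71487 + 29469 = 134548
134548 mod 11609 = 6849
n ≡ 6849 (mod 11609)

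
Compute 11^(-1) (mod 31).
11^(-1) ≡ 17 (mod 31). Verification: 11 × 17 = 187 ≡ 1 (mod 31)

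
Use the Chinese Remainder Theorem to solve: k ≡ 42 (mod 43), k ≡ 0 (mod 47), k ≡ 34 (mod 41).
43945

Using the Chinese Remainder Theorem:
M = product of moduli = 82861
For equation 1: M_1 = 1927, 1927 ≡ 35 (mod 43), inverse of 1927 mod 43 is 16 (check: 35 × 16 = 560 ≡ 1 (mod 43))
For equation 2: M_2 = 1763, 1763 ≡ 24 (mod 47), inverse of 1763 mod 47 is 2 (check: 24 × 2 = 48 ≡ 1 (mod 47))
For equation 3: M_3 = 2021, 2021 ≡ 12 (mod 41), inverse of 2021 mod 41 is 24 (check: 12 × 24 = 288 ≡ 1 (mod 41))
Combine: k ≡ Σ r_i×M_i×(M_i⁻¹ mod m_i) = 42×1927×16 + 0×1763×2 + 34×2021×24 = 1294944 + 0 + 1649136 = 2944080
2944080 mod 82861 = 43945
k ≡ 43945 (mod 82861)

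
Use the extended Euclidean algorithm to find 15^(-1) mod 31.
Extended GCD: 15(-2) + 31(1) = 1. So 15^(-1) ≡ 29 ≡ 29 (mod 31). Verify: 15 × 29 = 435 ≡ 1 (mod 31)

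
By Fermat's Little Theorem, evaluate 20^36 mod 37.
By Fermat's Little Theorem, 20^{36} ≡ 1 (mod 37) since 37 is prime and gcd(20, 37) = 1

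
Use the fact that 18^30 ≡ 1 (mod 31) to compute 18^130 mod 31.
By Fermat: 18^{30} ≡ 1 (mod 31). 130 = 4×30 + 10. So 18^{130} ≡ 18^{10} ≡ 5 (mod 31)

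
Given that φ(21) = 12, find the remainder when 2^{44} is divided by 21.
By Euler: 2^{12} ≡ 1 (mod 21) since gcd(2, 21) = 1. 44 = 3×12 + 8. So 2^{44} ≡ 2^{8} ≡ 4 (mod 21)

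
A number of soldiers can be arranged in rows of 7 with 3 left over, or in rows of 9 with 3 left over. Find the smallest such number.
M = 7 × 9 = 63. M₁ = 9, y₁ ≡ 4 (mod 7). M₂ = 7, y₂ ≡ 4 (mod 9). t = 3×9×4 + 3×7×4 ≡ 3 (mod 63). The smallest positive such number is 3.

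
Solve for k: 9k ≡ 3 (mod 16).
11

Since gcd(9, 16) = 1 divides 3, a solution exists.
Multiply both sides by the inverse of 9 mod 16:
  9^(-1) mod 16 = 9
  x ≡ 9 × 3 ≡ 27 ≡ 11 (mod 16)
Verification: 9 × 11 = 99 = 6 × 16 + 3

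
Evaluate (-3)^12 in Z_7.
Using Fermat: (-3)^{6} ≡ 1 (mod 7). 12 ≡ 0 (mod 6). So (-3)^{12} ≡ (-3)^{0} ≡ 1 (mod 7)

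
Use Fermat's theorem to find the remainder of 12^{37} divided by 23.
13

By Fermat's Little Theorem, a^(p-1) ≡ 1 (mod p) for prime p and gcd(a, p) = 1
Here p = 23, so 12^22 ≡ 1 (mod 23)
We can reduce the exponent: 37 mod 22 = 15
So 12^37 ≡ 12^15 (mod 23)
Computing: 12^15 mod 23 = 13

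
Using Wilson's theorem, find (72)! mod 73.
By Wilson's theorem, (72)! ≡ -1 ≡ 72 (mod 73)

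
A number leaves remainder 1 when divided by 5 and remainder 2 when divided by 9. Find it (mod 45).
M = 5 × 9 = 45. M₁ = 9, y₁ ≡ 4 (mod 5). M₂ = 5, y₂ ≡ 2 (mod 9). t = 1×9×4 + 2×5×2 ≡ 11 (mod 45)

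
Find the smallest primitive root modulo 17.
p - 1 = 16 has prime divisors 2. h is a primitive root mod 17 iff h^(16/q) ≢ 1 (mod 17) for each such q.
h = 2: 2^8 ≡ 1 (mod 17); 2^8 ≡ 1, so not a primitive root.
h = 3: 3^8 ≡ 16 (mod 17); none is 1, so 3 has order 16 and is a primitive root.
The smallest primitive root mod 17 is g = 3.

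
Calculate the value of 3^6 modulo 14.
6 = 4 + 2 (binary 110). Repeated squaring mod 14: 3^1 ≡ 3; 3^2 ≡ 3² = 9 ≡ 9; 3^4 ≡ 9² = 81 ≡ 11. Multiply: 3^6 = 3^4 × 3^2 ≡ 11 × 9 (mod 14): 11 × 9 = 99 ≡ 1. So 3^6 ≡ 1 (mod 14).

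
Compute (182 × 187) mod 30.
14

(182 × 187) = 34034
34034 mod 30 = 14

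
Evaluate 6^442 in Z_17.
Using Fermat: 6^{16} ≡ 1 (mod 17). 442 ≡ 10 (mod 16). So 6^{442} ≡ 6^{10} ≡ 15 (mod 17)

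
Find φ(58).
28

Prime factorization: 58 = 2 × 29
Using the formula φ(n) = n × Π(1 - 1/p) for each prime factor p:
φ(58) = 58 × (1 - 1/2) × (1 - 1/29)
φ(58) = 28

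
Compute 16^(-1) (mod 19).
16^(-1) ≡ 6 (mod 19). Verification: 16 × 6 = 96 ≡ 1 (mod 19)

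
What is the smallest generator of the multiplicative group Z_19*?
p - 1 = 18 has prime divisors 2, 3. h is a primitive root mod 19 iff h^(18/q) ≢ 1 (mod 19) for each such q.
h = 2: 2^9 ≡ 18, 2^6 ≡ 7 (mod 19); none is 1, so 2 has order 18 and is a primitive root.
The smallest primitive root mod 19 is g = 2.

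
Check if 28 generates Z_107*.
p - 1 = 106 has prime divisors 2, 53. Check 28^(106/q) mod 107 for each: 28^(106/2) = 28^53 ≡ 106, 28^(106/53) = 28^2 ≡ 35 (mod 107). None of these is 1, so 28 has order 106 = φ(107), so it is a primitive root mod 107.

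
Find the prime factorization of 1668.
2^2 × 3 × 139

Divide by primes starting from smallest:
1668 ÷ 2 = 834
834 ÷ 2 = 417
417 ÷ 3 = 139
139 ÷ 139 = 1

1668 = 2^2 × 3 × 139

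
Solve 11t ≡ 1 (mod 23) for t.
11^(-1) ≡ 21 (mod 23). Verification: 11 × 21 = 231 ≡ 1 (mod 23)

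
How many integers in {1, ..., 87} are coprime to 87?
56

Prime factorization: 87 = 3 × 29
Using the formula φ(n) = n × Π(1 - 1/p) for each prime factor p:
φ(87) = 87 × (1 - 1/3) × (1 - 1/29)
φ(87) = 56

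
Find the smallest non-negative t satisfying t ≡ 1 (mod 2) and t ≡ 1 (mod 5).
M = 2 × 5 = 10. M₁ = 5, y₁ ≡ 1 (mod 2). M₂ = 2, y₂ ≡ 3 (mod 5). t = 1×5×1 + 1×2×3 ≡ 1 (mod 10)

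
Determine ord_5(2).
Powers of 2 mod 5: 2^1≡2, 2^2≡4, 2^3≡3, 2^4≡1. Order = 4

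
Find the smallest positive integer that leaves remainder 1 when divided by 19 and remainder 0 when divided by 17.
M = 19 × 17 = 323. M₁ = 17, y₁ ≡ 9 (mod 19). M₂ = 19, y₂ ≡ 9 (mod 17). z = 1×17×9 + 0×19×9 ≡ 153 (mod 323). The smallest positive such number is 153.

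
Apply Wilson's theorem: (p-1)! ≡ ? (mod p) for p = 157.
By Wilson's theorem, (156)! ≡ -1 ≡ 156 (mod 157)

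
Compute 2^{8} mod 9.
4

Using successive squaring:
Binary expansion of 8: 1000
Powers of 2 mod 9 (each is the square of the previous):
  2^1 ≡ 2 (mod 9)
  2^2 ≡ 2² = 4 ≡ 4 (mod 9)
  2^4 ≡ 4² = 16 ≡ 7 (mod 9)
  2^8 ≡ 7² = 49 ≡ 4 (mod 9)
8 is a power of 2, so 2^8 is the last square: ≡ 4 (mod 9)
Result: 2^8 ≡ 4 (mod 9)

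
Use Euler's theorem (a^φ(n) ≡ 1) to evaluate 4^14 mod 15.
By Euler: 4^{8} ≡ 1 (mod 15) since gcd(4, 15) = 1. 14 = 1×8 + 6. So 4^{14} ≡ 4^{6} ≡ 1 (mod 15)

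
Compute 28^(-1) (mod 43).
28^(-1) ≡ 20 (mod 43). Verification: 28 × 20 = 560 ≡ 1 (mod 43)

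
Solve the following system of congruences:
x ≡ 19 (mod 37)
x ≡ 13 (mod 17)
574

Using the Chinese Remainder Theorem:
M = product of moduli = 629
For equation 1: M_1 = 17, 17 ≡ 17 (mod 37), inverse of 17 mod 37 is 24 (check: 17 × 24 = 408 ≡ 1 (mod 37))
For equation 2: M_2 = 37, 37 ≡ 3 (mod 17), inverse of 37 mod 17 is 6 (check: 3 × 6 = 18 ≡ 1 (mod 17))
Combine: x ≡ Σ r_i×M_i×(M_i⁻¹ mod m_i) = 19×17×24 + 13×37×6 = 7752 + 2886 = 10638
10638 mod 629 = 574
x ≡ 574 (mod 629)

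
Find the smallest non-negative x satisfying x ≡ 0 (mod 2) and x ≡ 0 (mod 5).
M = 2 × 5 = 10. M₁ = 5, y₁ ≡ 1 (mod 2). M₂ = 2, y₂ ≡ 3 (mod 5). x = 0×5×1 + 0×2×3 ≡ 0 (mod 10)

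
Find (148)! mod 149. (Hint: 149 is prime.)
By Wilson's theorem, (148)! ≡ -1 ≡ 148 (mod 149)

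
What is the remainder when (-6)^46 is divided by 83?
Using repeated squaring. (-6) ≡ 77 (mod 83). 46 = 32 + 8 + 4 + 2 (binary 101110). Repeated squaring mod 83: 77^1 ≡ 77; 77^2 ≡ 77² = 5929 ≡ 36; 77^4 ≡ 36² = 1296 ≡ 51; 77^8 ≡ 51² = 2601 ≡ 28; 77^16 ≡ 28² = 784 ≡ 37; 77^32 ≡ 37² = 1369 ≡ 41. Multiply: (-6)^46 ≡ 77^32 × 77^8 × 77^4 × 77^2 ≡ 41 × 28 × 51 × 36 (mod 83): 41 × 28 = 1148 ≡ 69; 69 × 51 = 3519 ≡ 33; 33 × 36 = 1188 ≡ 26. So (-6)^46 ≡ 26 (mod 83).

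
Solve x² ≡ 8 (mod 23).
The square roots of 8 mod 23 are 13 and 10. Verify: 13² = 169 ≡ 8 (mod 23)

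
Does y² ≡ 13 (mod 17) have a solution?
By Euler's criterion: 13^{8} ≡ 1 (mod 17). Since this equals 1, 13 is a QR.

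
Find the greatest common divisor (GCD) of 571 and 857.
1

Using the Euclidean algorithm:
571 = 0 × 857 + 571
857 = 1 × 571 + 286
571 = 1 × 286 + 285
286 = 1 × 285 + 1
285 = 285 × 1 + 0

GCD(571, 857) = 1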